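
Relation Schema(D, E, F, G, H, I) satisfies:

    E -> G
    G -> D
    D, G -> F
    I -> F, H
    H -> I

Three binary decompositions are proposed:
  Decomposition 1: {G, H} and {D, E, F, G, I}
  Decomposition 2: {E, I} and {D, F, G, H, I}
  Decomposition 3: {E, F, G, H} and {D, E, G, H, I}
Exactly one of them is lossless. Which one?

Decomposition 3

Decomposition 1: common = {G}, closure = {D, F, G} → lossy.
Decomposition 2: common = {I}, closure = {F, H, I} → lossy.
Decomposition 3: common = {E, G, H}, closure = {D, E, F, G, H, I} → lossless.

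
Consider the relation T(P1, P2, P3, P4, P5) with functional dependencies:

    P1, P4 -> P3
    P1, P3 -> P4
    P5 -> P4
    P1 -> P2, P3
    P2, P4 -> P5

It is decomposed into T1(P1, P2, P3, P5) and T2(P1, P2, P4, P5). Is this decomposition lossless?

Yes

Common attributes: T1 ∩ T2 = {P1, P2, P5}.
Closure of {P1, P2, P5}: P5 → P4 applies, adding P4; P1 → P2, P3 applies, adding P3. So (P1, P2, P5)⁺ = {P1, P2, P3, P4, P5}.
This closure contains every attribute of T1, so T1 ∩ T2 → T1. The join is lossless.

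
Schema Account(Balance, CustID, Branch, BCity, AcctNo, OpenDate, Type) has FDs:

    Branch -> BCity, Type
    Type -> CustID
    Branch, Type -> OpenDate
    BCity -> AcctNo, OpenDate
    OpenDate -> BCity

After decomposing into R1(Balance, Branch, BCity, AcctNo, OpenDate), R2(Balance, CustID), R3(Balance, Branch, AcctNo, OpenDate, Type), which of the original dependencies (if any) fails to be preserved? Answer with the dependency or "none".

Type -> CustID

Check Type → CustID: no single fragment contains all of {CustID, Type}, and the restricted closure of {Type} across the fragments never reaches {CustID}.
Branch → BCity, Type is preserved.
Branch, Type → OpenDate is preserved.
BCity → AcctNo, OpenDate is preserved.
OpenDate → BCity is preserved.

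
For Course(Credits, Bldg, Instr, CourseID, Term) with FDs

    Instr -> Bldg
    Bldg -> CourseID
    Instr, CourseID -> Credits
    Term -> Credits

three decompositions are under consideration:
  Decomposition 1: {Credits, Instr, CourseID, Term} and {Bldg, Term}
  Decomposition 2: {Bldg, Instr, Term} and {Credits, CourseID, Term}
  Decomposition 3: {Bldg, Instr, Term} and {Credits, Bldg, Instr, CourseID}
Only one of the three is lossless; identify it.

Decomposition 1: common = {Term}, closure = {Credits, Term} → lossy.
Decomposition 2: common = {Term}, closure = {Credits, Term} → lossy.
Decomposition 3: common = {Bldg, Instr}, closure = {Credits, Bldg, Instr, CourseID} → lossless.

Decomposition 3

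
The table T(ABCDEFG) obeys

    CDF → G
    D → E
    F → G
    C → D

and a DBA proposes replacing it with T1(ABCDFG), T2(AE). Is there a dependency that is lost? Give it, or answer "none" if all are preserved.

Check D → E: no single fragment contains all of {DE}, and the restricted closure of {D} across the fragments never reaches {E}.
CDF → G is preserved.
F → G is preserved.
C → D is preserved.

D → E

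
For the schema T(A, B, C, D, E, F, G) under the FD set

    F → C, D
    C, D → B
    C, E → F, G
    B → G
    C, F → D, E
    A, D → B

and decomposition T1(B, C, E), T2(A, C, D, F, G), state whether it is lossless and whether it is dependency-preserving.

Lossless test: (C)⁺ = {C}, which is a superkey of neither fragment — lossy.
Dependency preservation: the restricted closure of {C, D} across the fragments never reaches {B}, so C, D → B cannot be enforced without a join — not preserved.

lossy and not dependency-preserving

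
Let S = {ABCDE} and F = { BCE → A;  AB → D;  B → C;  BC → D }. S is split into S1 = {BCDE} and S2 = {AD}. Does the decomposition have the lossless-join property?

Common attributes: S1 ∩ S2 = {D}.
No dependency enlarges {D}, so (D)⁺ = {D}.
The closure contains neither all of S1 = {BCDE} nor all of S2 = {AD}, so the common attributes are not a superkey of either fragment. The join is lossy.

No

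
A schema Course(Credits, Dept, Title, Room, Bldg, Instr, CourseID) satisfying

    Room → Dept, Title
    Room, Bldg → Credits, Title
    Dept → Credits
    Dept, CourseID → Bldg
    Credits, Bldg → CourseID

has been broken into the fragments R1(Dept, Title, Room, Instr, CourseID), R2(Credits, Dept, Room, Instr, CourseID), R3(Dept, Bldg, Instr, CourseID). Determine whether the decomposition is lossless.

Chase test. Columns are Credits, Dept, Title, Room, Bldg, Instr, CourseID; row i has aⱼ where attribute j ∈ Ri, else bᵢⱼ.
Initial tableau (one row per fragment):
  row 1: b11 a2 a3 a4 b15 a6 a7
  row 2: a1 a2 b23 a4 b25 a6 a7
  row 3: b31 a2 b33 b34 a5 a6 a7
Rows 1 and 2 agree on Room; apply Room→Dept, Title and equate their Dept, Title entries.
Rows 1 and 2 agree on Dept; apply Dept→Credits and equate their Credits entries.
Rows 1 and 3 agree on Dept; apply Dept→Credits and equate their Credits entries.
Rows 1 and 2 agree on Dept, CourseID; apply Dept, CourseID→Bldg and equate their Bldg entries.
Rows 1 and 3 agree on Dept, CourseID; apply Dept, CourseID→Bldg and equate their Bldg entries.
Row 1 is now all distinguished symbols — the join is lossless.

Yes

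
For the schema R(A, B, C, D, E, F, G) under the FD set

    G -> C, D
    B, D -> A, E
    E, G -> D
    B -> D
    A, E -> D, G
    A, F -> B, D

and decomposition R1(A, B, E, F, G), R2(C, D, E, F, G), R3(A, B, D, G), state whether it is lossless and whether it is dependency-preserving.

Lossless test (chase): Rows 1 and 2 agree on G; apply G→C, D and equate their C, D entries. Rows 1 and 3 agree on G; apply G→C, D and equate their C, D entries. Rows 1 and 3 agree on B, D; apply B, D→A, E and equate their A, E entries. Row 1 is now all distinguished symbols — the join is lossless.
Dependency preservation: B, D → A, E; A, E → D, G; A, F → B, D are not contained in any single fragment, but the restricted closure of each left-hand side across the fragments still reaches the right-hand side; the remaining FDs each lie inside some fragment. All dependencies are preserved.

lossless and dependency-preserving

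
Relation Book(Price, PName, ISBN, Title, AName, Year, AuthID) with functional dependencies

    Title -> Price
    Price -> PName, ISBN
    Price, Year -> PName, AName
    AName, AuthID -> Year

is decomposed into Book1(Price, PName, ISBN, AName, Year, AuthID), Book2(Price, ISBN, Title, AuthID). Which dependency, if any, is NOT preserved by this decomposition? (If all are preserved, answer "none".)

none

Title → Price lies within Book2.
Price → PName, ISBN lies within Book1.
Price, Year → PName, AName lies within Book1.
AName, AuthID → Year lies within Book1.
Every dependency is enforceable on the fragments, so the decomposition is dependency-preserving.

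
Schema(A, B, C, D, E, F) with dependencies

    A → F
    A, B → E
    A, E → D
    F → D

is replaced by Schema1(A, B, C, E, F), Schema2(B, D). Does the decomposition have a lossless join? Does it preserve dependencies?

Lossless test: (B)⁺ = {B}, which is a superkey of neither fragment — lossy.
Dependency preservation: the restricted closure of {A, E} across the fragments never reaches {D}, so A, E → D cannot be enforced without a join — not preserved.

lossy and not dependency-preserving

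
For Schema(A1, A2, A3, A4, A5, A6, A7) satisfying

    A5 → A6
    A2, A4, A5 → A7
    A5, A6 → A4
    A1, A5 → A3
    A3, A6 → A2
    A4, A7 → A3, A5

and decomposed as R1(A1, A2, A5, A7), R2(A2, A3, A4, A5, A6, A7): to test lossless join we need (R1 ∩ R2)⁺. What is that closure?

A2, A3, A4, A5, A6, A7

R1 ∩ R2 = {A2, A5, A7}.
A5 → A6 applies, adding A6
A5, A6 → A4 applies, adding A4
A4, A7 → A3, A5 applies, adding A3
Closure: {A2, A3, A4, A5, A6, A7}.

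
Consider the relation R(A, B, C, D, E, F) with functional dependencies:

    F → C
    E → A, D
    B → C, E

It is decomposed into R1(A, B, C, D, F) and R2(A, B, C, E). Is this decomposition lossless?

Yes

Common attributes: R1 ∩ R2 = {A, B, C}.
Closure of {A, B, C}: B → C, E applies, adding E; E → A, D applies, adding D. So (A, B, C)⁺ = {A, B, C, D, E}.
This closure contains every attribute of R2, so R1 ∩ R2 → R2. The join is lossless.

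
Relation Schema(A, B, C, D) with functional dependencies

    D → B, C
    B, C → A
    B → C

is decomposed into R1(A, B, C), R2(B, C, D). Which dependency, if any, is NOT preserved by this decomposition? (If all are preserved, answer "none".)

none

D → B, C lies within R2.
B, C → A lies within R1.
B → C lies within R1.
Every dependency is enforceable on the fragments, so the decomposition is dependency-preserving.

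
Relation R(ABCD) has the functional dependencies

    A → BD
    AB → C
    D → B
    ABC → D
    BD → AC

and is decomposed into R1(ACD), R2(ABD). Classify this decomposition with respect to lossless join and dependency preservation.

lossless and dependency-preserving

Lossless test: (AD)⁺ = {ABCD}, which contains all of one fragment — lossless.
Dependency preservation: AB → C; ABC → D; BD → AC are not contained in any single fragment, but the restricted closure of each left-hand side across the fragments still reaches the right-hand side; the remaining FDs each lie inside some fragment. All dependencies are preserved.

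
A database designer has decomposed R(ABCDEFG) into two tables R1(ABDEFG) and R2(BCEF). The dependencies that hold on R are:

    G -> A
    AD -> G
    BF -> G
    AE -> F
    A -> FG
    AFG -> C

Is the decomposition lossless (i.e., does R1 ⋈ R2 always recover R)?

Common attributes: R1 ∩ R2 = {BEF}.
Closure of {BEF}: BF → G applies, adding G; G → A applies, adding A; AFG → C applies, adding C. So (BEF)⁺ = {ABCEFG}.
This closure contains every attribute of R2, so R1 ∩ R2 → R2. The join is lossless.

Yes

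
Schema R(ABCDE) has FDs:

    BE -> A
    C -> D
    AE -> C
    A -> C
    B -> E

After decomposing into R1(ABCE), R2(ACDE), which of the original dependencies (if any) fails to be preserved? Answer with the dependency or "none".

none

BE → A lies within R1.
C → D lies within R2.
AE → C lies within R1.
A → C lies within R1.
B → E lies within R1.
Every dependency is enforceable on the fragments, so the decomposition is dependency-preserving.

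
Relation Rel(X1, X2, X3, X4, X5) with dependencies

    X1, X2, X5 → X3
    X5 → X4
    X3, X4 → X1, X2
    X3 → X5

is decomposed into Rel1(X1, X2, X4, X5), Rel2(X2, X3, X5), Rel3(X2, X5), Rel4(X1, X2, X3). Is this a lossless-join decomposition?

Chase test. Columns are X1, X2, X3, X4, X5; row i has aⱼ where attribute j ∈ Reli, else bᵢⱼ.
Initial tableau (one row per fragment):
  row 1: a1 a2 b13 a4 a5
  row 2: b21 a2 a3 b24 a5
  row 3: b31 a2 b33 b34 a5
  row 4: a1 a2 a3 b44 b45
Rows 1 and 2 agree on X5; apply X5→X4 and equate their X4 entries.
Rows 1 and 3 agree on X5; apply X5→X4 and equate their X4 entries.
Rows 2 and 4 agree on X3; apply X3→X5 and equate their X5 entries.
Rows 1 and 4 agree on X1, X2, X5; apply X1, X2, X5→X3 and equate their X3 entries.
Rows 1 and 4 agree on X5; apply X5→X4 and equate their X4 entries.
Rows 1 and 2 agree on X3, X4; apply X3, X4→X1, X2 and equate their X1, X2 entries.
Row 1 is now all distinguished symbols — the join is lossless.

Yes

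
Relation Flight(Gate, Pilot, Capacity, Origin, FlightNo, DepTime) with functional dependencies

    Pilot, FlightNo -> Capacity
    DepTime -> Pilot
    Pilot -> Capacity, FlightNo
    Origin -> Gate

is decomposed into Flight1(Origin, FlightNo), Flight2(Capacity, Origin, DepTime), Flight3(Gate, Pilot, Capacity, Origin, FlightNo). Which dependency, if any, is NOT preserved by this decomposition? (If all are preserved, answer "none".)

DepTime -> Pilot

Check DepTime → Pilot: no single fragment contains all of {Pilot, DepTime}, and the restricted closure of {DepTime} across the fragments never reaches {Pilot}.
Pilot, FlightNo → Capacity is preserved.
Pilot → Capacity, FlightNo is preserved.
Origin → Gate is preserved.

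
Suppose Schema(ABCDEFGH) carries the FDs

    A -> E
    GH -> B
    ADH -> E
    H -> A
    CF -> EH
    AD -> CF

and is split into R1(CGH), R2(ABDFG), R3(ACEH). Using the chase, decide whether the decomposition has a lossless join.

No

Chase test. Columns are ABCDEFGH; row i has aⱼ where attribute j ∈ Ri, else bᵢⱼ.
Initial tableau (one row per fragment):
  row 1: b11 b12 a3 b14 b15 b16 a7 a8
  row 2: a1 a2 b23 a4 b25 a6 a7 b28
  row 3: a1 b32 a3 b34 a5 b36 b37 a8
Rows 2 and 3 agree on A; apply A→E and equate their E entries.
Rows 1 and 3 agree on H; apply H→A and equate their A entries.
Rows 1 and 2 agree on A; apply A→E and equate their E entries.
No row becomes fully distinguished — the join is lossy.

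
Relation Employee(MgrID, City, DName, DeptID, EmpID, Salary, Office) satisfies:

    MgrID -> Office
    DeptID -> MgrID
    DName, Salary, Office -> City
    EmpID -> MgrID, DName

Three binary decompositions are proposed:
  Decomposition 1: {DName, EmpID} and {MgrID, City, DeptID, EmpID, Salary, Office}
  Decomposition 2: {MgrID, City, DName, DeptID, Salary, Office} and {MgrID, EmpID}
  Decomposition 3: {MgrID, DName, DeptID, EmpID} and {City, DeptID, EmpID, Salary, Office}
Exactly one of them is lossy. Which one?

Decomposition 2

Decomposition 1: common = {EmpID}, closure = {MgrID, DName, EmpID, Office} → lossless.
Decomposition 2: common = {MgrID}, closure = {MgrID, Office} → lossy.
Decomposition 3: common = {DeptID, EmpID}, closure = {MgrID, DName, DeptID, EmpID, Office} → lossless.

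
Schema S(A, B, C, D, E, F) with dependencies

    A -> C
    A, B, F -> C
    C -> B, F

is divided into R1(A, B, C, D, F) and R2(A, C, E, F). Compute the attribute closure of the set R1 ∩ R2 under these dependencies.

A, B, C, F

R1 ∩ R2 = {A, C, F}.
C → B, F applies, adding B
Closure: {A, B, C, F}.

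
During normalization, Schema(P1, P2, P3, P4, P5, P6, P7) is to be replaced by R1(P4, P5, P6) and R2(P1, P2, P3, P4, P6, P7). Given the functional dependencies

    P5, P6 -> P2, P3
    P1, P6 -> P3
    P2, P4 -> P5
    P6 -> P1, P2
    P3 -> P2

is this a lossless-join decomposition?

Common attributes: R1 ∩ R2 = {P4, P6}.
Closure of {P4, P6}: P6 → P1, P2 applies, adding P1, P2; P1, P6 → P3 applies, adding P3; P2, P4 → P5 applies, adding P5. So (P4, P6)⁺ = {P1, P2, P3, P4, P5, P6}.
This closure contains every attribute of R1, so R1 ∩ R2 → R1. The join is lossless.

Yes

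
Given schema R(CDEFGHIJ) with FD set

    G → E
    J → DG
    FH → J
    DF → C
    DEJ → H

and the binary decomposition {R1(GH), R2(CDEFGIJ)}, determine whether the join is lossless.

No

Common attributes: R1 ∩ R2 = {G}.
Closure of {G}: G → E applies, adding E. So (G)⁺ = {EG}.
The closure contains neither all of R1 = {GH} nor all of R2 = {CDEFGIJ}, so the common attributes are not a superkey of either fragment. The join is lossy.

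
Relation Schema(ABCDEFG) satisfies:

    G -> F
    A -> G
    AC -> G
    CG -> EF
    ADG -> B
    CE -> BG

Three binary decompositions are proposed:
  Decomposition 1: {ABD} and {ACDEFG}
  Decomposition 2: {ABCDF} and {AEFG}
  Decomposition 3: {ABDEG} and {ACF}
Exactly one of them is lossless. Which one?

Decomposition 1

Decomposition 1: common = {AD}, closure = {ABDFG} → lossless.
Decomposition 2: common = {AF}, closure = {AFG} → lossy.
Decomposition 3: common = {A}, closure = {AFG} → lossy.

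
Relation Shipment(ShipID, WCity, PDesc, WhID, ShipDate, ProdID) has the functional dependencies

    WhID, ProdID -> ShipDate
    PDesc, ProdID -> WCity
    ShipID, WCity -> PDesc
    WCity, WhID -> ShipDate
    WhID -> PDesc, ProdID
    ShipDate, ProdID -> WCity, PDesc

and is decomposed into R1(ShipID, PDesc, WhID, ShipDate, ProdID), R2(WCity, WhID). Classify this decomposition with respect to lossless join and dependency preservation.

lossless but not dependency-preserving

Lossless test: (WhID)⁺ = {WCity, PDesc, WhID, ShipDate, ProdID}, which contains all of one fragment — lossless.
Dependency preservation: the restricted closure of {PDesc, ProdID} across the fragments never reaches {WCity}, so PDesc, ProdID → WCity cannot be enforced without a join — not preserved.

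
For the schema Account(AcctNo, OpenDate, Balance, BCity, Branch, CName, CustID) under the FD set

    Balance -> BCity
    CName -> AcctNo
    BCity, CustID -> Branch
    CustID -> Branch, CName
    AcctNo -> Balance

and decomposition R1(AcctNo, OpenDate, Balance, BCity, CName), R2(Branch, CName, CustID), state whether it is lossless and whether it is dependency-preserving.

Lossless test: (CName)⁺ = {AcctNo, Balance, BCity, CName}, which is a superkey of neither fragment — lossy.
Dependency preservation: BCity, CustID → Branch is not contained in any single fragment, but the restricted closure of its left-hand side across the fragments still reaches the right-hand side; the remaining FDs each lie inside some fragment. All dependencies are preserved.

lossy but dependency-preserving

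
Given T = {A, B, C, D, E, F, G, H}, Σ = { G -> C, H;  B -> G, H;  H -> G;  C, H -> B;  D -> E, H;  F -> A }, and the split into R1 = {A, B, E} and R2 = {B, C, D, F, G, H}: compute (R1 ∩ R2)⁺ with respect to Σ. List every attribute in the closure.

R1 ∩ R2 = {B}.
B → G, H applies, adding G, H
G → C, H applies, adding C
Closure: {B, C, G, H}.

B, C, G, H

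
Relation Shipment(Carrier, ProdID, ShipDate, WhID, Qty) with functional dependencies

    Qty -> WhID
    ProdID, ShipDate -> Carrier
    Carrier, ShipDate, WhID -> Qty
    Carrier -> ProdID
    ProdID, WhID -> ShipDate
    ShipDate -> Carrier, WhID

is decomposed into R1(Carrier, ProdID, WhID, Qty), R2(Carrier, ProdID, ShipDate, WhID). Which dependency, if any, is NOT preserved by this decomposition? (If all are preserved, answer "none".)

none

Qty → WhID lies within R1.
ProdID, ShipDate → Carrier lies within R2.
Carrier, ShipDate, WhID → Qty: restricted closure across fragments reaches Qty.
Carrier → ProdID lies within R1.
ProdID, WhID → ShipDate lies within R2.
ShipDate → Carrier, WhID lies within R2.
Every dependency is enforceable on the fragments, so the decomposition is dependency-preserving.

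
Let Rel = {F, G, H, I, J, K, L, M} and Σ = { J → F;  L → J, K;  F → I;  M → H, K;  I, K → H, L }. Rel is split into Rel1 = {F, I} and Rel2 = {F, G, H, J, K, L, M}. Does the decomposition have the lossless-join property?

Yes

Common attributes: Rel1 ∩ Rel2 = {F}.
Closure of {F}: F → I applies, adding I. So (F)⁺ = {F, I}.
This closure contains every attribute of Rel1, so Rel1 ∩ Rel2 → Rel1. The join is lossless.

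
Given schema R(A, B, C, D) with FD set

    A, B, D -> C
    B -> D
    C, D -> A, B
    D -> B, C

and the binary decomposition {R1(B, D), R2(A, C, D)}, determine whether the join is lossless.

Yes

Common attributes: R1 ∩ R2 = {D}.
Closure of {D}: D → B, C applies, adding B, C; C, D → A, B applies, adding A. So (D)⁺ = {A, B, C, D}.
This closure contains every attribute of R1, so R1 ∩ R2 → R1. The join is lossless.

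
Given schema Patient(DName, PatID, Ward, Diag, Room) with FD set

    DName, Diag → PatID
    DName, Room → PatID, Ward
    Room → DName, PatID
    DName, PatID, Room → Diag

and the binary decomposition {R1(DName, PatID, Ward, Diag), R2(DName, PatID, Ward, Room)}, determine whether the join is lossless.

Common attributes: R1 ∩ R2 = {DName, PatID, Ward}.
No dependency enlarges {DName, PatID, Ward}, so (DName, PatID, Ward)⁺ = {DName, PatID, Ward}.
The closure contains neither all of R1 = {DName, PatID, Ward, Diag} nor all of R2 = {DName, PatID, Ward, Room}, so the common attributes are not a superkey of either fragment. The join is lossy.

No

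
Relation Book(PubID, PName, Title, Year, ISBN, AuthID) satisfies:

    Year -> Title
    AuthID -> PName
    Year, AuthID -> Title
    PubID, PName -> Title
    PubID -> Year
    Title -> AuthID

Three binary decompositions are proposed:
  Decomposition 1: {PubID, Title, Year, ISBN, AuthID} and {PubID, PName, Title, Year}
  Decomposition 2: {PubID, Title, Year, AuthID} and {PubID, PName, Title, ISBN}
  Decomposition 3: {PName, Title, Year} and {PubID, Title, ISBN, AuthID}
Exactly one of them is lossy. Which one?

Decomposition 1: common = {PubID, Title, Year}, closure = {PubID, PName, Title, Year, AuthID} → lossless.
Decomposition 2: common = {PubID, Title}, closure = {PubID, PName, Title, Year, AuthID} → lossless.
Decomposition 3: common = {Title}, closure = {PName, Title, AuthID} → lossy.

Decomposition 3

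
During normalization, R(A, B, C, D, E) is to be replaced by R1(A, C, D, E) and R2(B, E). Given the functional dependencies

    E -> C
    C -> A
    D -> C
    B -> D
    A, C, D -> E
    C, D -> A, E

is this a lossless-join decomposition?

Common attributes: R1 ∩ R2 = {E}.
Closure of {E}: E → C applies, adding C; C → A applies, adding A. So (E)⁺ = {A, C, E}.
The closure contains neither all of R1 = {A, C, D, E} nor all of R2 = {B, E}, so the common attributes are not a superkey of either fragment. The join is lossy.

No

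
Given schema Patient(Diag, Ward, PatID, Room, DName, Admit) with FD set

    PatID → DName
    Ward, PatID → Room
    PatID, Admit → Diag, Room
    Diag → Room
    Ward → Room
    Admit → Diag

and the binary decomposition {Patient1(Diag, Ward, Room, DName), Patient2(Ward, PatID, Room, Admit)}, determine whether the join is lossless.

No

Common attributes: Patient1 ∩ Patient2 = {Ward, Room}.
No dependency enlarges {Ward, Room}, so (Ward, Room)⁺ = {Ward, Room}.
The closure contains neither all of Patient1 = {Diag, Ward, Room, DName} nor all of Patient2 = {Ward, PatID, Room, Admit}, so the common attributes are not a superkey of either fragment. The join is lossy.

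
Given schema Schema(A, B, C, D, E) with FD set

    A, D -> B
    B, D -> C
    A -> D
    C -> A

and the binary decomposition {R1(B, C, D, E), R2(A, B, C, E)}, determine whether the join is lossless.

Yes

Common attributes: R1 ∩ R2 = {B, C, E}.
Closure of {B, C, E}: C → A applies, adding A; A → D applies, adding D. So (B, C, E)⁺ = {A, B, C, D, E}.
This closure contains every attribute of R1, so R1 ∩ R2 → R1. The join is lossless.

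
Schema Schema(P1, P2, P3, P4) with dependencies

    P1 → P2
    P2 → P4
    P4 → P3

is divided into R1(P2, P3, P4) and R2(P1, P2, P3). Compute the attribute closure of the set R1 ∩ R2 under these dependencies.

R1 ∩ R2 = {P2, P3}.
P2 → P4 applies, adding P4
Closure: {P2, P3, P4}.

P2, P3, P4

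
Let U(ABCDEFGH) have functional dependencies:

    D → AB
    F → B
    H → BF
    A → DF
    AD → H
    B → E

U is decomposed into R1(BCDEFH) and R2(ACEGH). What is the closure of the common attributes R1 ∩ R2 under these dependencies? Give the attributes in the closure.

BCEFH

R1 ∩ R2 = {CEH}.
H → BF applies, adding BF
Closure: {BCEFH}.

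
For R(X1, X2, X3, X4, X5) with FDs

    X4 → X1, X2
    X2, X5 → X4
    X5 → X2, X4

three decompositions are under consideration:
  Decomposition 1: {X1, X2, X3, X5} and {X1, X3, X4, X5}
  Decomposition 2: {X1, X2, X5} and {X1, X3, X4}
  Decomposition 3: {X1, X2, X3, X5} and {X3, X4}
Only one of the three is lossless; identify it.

Decomposition 1: common = {X1, X3, X5}, closure = {X1, X2, X3, X4, X5} → lossless.
Decomposition 2: common = {X1}, closure = {X1} → lossy.
Decomposition 3: common = {X3}, closure = {X3} → lossy.

Decomposition 1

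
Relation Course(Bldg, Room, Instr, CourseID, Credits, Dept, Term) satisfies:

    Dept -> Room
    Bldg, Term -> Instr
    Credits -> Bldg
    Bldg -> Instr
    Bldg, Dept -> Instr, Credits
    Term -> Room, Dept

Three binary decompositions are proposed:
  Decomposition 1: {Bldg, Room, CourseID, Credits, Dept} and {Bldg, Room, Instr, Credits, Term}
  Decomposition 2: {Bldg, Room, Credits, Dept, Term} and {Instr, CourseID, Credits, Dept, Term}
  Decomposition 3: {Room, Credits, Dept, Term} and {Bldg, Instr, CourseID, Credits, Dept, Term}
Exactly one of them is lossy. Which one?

Decomposition 1: common = {Bldg, Room, Credits}, closure = {Bldg, Room, Instr, Credits} → lossy.
Decomposition 2: common = {Credits, Dept, Term}, closure = {Bldg, Room, Instr, Credits, Dept, Term} → lossless.
Decomposition 3: common = {Credits, Dept, Term}, closure = {Bldg, Room, Instr, Credits, Dept, Term} → lossless.

Decomposition 1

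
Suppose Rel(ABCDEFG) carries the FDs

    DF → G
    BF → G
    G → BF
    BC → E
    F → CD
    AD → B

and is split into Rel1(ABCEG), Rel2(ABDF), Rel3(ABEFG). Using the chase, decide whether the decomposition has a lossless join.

Yes

Chase test. Columns are ABCDEFG; row i has aⱼ where attribute j ∈ Reli, else bᵢⱼ.
Initial tableau (one row per fragment):
  row 1: a1 a2 a3 b14 a5 b16 a7
  row 2: a1 a2 b23 a4 b25 a6 b27
  row 3: a1 a2 b33 b34 a5 a6 a7
Rows 2 and 3 agree on BF; apply BF→G and equate their G entries.
Rows 1 and 2 agree on G; apply G→BF and equate their BF entries.
Rows 1 and 2 agree on F; apply F→CD and equate their CD entries.
Rows 1 and 3 agree on F; apply F→CD and equate their CD entries.
Rows 1 and 2 agree on BC; apply BC→E and equate their E entries.
Row 1 is now all distinguished symbols — the join is lossless.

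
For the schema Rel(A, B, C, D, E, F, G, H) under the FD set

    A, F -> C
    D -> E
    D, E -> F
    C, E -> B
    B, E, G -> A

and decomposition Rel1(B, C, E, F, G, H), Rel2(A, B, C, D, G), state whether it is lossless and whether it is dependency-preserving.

lossy and not dependency-preserving

Lossless test: (B, C, G)⁺ = {B, C, G}, which is a superkey of neither fragment — lossy.
Dependency preservation: the restricted closure of {A, F} across the fragments never reaches {C}, so A, F → C cannot be enforced without a join — not preserved.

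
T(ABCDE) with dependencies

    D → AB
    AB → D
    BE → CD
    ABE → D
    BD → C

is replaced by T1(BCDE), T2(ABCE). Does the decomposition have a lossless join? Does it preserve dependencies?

Lossless test: (BCE)⁺ = {ABCDE}, which contains all of one fragment — lossless.
Dependency preservation: the restricted closure of {D} across the fragments never reaches {AB}, so D → AB cannot be enforced without a join — not preserved.

lossless but not dependency-preserving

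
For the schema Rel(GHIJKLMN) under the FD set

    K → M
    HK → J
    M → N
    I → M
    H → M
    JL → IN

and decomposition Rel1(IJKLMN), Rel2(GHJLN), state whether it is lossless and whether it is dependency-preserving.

lossy and not dependency-preserving

Lossless test: (JLN)⁺ = {IJLMN}, which is a superkey of neither fragment — lossy.
Dependency preservation: the restricted closure of {HK} across the fragments never reaches {J}, so HK → J cannot be enforced without a join — not preserved.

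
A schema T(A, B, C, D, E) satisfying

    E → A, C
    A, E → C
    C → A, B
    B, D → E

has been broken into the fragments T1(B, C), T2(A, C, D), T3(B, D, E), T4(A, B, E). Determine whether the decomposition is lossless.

Yes

Chase test. Columns are A, B, C, D, E; row i has aⱼ where attribute j ∈ Ti, else bᵢⱼ.
Initial tableau (one row per fragment):
  row 1: b11 a2 a3 b14 b15
  row 2: a1 b22 a3 a4 b25
  row 3: b31 a2 b33 a4 a5
  row 4: a1 a2 b43 b44 a5
Rows 3 and 4 agree on E; apply E→A, C and equate their A, C entries.
Rows 1 and 2 agree on C; apply C→A, B and equate their A, B entries.
Rows 2 and 3 agree on B, D; apply B, D→E and equate their E entries.
Rows 2 and 3 agree on E; apply E→A, C and equate their A, C entries.
Row 2 is now all distinguished symbols — the join is lossless.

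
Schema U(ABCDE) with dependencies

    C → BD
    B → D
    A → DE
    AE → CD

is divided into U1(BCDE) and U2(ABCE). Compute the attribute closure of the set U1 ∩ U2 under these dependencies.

U1 ∩ U2 = {BCE}.
C → BD applies, adding D
Closure: {BCDE}.

BCDE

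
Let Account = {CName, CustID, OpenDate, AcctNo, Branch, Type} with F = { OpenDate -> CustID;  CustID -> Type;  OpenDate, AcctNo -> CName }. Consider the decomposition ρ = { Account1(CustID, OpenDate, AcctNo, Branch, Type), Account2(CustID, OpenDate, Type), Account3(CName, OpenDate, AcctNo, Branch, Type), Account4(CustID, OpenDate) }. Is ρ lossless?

Yes

Chase test. Columns are CName, CustID, OpenDate, AcctNo, Branch, Type; row i has aⱼ where attribute j ∈ Accounti, else bᵢⱼ.
Initial tableau (one row per fragment):
  row 1: b11 a2 a3 a4 a5 a6
  row 2: b21 a2 a3 b24 b25 a6
  row 3: a1 b32 a3 a4 a5 a6
  row 4: b41 a2 a3 b44 b45 b46
Rows 1 and 3 agree on OpenDate; apply OpenDate→CustID and equate their CustID entries.
Rows 1 and 4 agree on CustID; apply CustID→Type and equate their Type entries.
Rows 1 and 3 agree on OpenDate, AcctNo; apply OpenDate, AcctNo→CName and equate their CName entries.
Row 1 is now all distinguished symbols — the join is lossless.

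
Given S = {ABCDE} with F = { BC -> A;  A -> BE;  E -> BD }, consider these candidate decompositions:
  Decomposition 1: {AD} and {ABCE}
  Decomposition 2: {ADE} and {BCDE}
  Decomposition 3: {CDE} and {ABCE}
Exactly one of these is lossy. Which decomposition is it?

Decomposition 1: common = {A}, closure = {ABDE} → lossless.
Decomposition 2: common = {DE}, closure = {BDE} → lossy.
Decomposition 3: common = {CE}, closure = {ABCDE} → lossless.

Decomposition 2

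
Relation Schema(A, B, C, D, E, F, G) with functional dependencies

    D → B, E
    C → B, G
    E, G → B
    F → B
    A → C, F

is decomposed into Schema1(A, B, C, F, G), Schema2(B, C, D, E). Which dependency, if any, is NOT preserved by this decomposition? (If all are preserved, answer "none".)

Check E, G → B: no single fragment contains all of {B, E, G}, and the restricted closure of {E, G} across the fragments never reaches {B}.
D → B, E is preserved.
C → B, G is preserved.
F → B is preserved.
A → C, F is preserved.

E, G → B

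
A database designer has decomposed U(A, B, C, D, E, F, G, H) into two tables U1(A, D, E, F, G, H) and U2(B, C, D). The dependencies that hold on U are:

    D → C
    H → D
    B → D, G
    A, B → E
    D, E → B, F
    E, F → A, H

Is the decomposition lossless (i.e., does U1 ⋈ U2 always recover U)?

No

Common attributes: U1 ∩ U2 = {D}.
Closure of {D}: D → C applies, adding C. So (D)⁺ = {C, D}.
The closure contains neither all of U1 = {A, D, E, F, G, H} nor all of U2 = {B, C, D}, so the common attributes are not a superkey of either fragment. The join is lossy.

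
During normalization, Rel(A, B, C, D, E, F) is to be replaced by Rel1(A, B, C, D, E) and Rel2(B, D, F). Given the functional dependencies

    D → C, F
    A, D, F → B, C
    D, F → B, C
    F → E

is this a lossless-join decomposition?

Common attributes: Rel1 ∩ Rel2 = {B, D}.
Closure of {B, D}: D → C, F applies, adding C, F; F → E applies, adding E. So (B, D)⁺ = {B, C, D, E, F}.
This closure contains every attribute of Rel2, so Rel1 ∩ Rel2 → Rel2. The join is lossless.

Yes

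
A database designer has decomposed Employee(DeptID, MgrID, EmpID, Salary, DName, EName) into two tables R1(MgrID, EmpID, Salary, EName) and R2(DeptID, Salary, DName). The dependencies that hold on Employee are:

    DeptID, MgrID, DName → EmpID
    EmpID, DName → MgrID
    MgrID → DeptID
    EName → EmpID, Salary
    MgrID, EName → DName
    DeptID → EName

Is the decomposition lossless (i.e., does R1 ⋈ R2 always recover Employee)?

No

Common attributes: R1 ∩ R2 = {Salary}.
No dependency enlarges {Salary}, so (Salary)⁺ = {Salary}.
The closure contains neither all of R1 = {MgrID, EmpID, Salary, EName} nor all of R2 = {DeptID, Salary, DName}, so the common attributes are not a superkey of either fragment. The join is lossy.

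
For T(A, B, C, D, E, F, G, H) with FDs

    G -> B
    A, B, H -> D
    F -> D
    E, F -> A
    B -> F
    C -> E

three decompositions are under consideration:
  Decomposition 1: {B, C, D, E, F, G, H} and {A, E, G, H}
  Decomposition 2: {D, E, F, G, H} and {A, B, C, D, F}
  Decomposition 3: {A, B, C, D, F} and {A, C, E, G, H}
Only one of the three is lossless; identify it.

Decomposition 1: common = {E, G, H}, closure = {A, B, D, E, F, G, H} → lossless.
Decomposition 2: common = {D, F}, closure = {D, F} → lossy.
Decomposition 3: common = {A, C}, closure = {A, C, E} → lossy.

Decomposition 1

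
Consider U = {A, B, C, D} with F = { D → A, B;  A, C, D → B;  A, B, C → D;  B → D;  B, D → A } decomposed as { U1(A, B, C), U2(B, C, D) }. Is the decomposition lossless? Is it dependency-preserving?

lossless and dependency-preserving

Lossless test: (B, C)⁺ = {A, B, C, D}, which contains all of one fragment — lossless.
Dependency preservation: D → A, B; A, C, D → B; A, B, C → D; B, D → A are not contained in any single fragment, but the restricted closure of each left-hand side across the fragments still reaches the right-hand side; the remaining FDs each lie inside some fragment. All dependencies are preserved.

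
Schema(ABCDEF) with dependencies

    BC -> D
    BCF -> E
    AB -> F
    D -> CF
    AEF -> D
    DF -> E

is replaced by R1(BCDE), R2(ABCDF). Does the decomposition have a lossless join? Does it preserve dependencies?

Lossless test: (BCD)⁺ = {BCDEF}, which contains all of one fragment — lossless.
Dependency preservation: the restricted closure of {AEF} across the fragments never reaches {D}, so AEF → D cannot be enforced without a join — not preserved.

lossless but not dependency-preserving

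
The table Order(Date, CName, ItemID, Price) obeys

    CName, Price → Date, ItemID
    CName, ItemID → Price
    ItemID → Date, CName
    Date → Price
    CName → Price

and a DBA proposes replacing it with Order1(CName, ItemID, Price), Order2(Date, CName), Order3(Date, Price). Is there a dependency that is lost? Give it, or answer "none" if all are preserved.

none

CName, Price → Date, ItemID: restricted closure across fragments reaches Date, ItemID.
CName, ItemID → Price lies within Order1.
ItemID → Date, CName: restricted closure across fragments reaches Date, CName.
Date → Price lies within Order3.
CName → Price lies within Order1.
Every dependency is enforceable on the fragments, so the decomposition is dependency-preserving.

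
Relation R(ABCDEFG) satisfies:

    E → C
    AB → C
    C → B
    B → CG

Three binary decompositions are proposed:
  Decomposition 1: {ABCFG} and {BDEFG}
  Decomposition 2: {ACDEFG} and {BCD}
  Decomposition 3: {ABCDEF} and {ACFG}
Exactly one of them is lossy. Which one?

Decomposition 1

Decomposition 1: common = {BFG}, closure = {BCFG} → lossy.
Decomposition 2: common = {CD}, closure = {BCDG} → lossless.
Decomposition 3: common = {ACF}, closure = {ABCFG} → lossless.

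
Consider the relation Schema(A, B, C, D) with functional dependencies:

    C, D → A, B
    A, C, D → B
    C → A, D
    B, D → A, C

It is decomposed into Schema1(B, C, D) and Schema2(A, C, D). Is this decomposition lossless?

Yes

Common attributes: Schema1 ∩ Schema2 = {C, D}.
Closure of {C, D}: C, D → A, B applies, adding A, B. So (C, D)⁺ = {A, B, C, D}.
This closure contains every attribute of Schema1, so Schema1 ∩ Schema2 → Schema1. The join is lossless.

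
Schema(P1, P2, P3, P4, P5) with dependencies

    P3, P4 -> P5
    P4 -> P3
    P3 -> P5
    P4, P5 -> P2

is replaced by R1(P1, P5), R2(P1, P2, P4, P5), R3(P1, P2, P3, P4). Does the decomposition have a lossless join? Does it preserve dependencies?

lossless but not dependency-preserving

Lossless test (chase): Rows 2 and 3 agree on P4; apply P4→P3 and equate their P3 entries. Rows 2 and 3 agree on P3; apply P3→P5 and equate their P5 entries. Row 2 is now all distinguished symbols — the join is lossless.
Dependency preservation: the restricted closure of {P3} across the fragments never reaches {P5}, so P3 → P5 cannot be enforced without a join — not preserved.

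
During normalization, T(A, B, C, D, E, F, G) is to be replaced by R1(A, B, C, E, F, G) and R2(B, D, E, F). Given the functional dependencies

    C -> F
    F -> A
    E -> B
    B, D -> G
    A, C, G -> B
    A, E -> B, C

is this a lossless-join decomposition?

Common attributes: R1 ∩ R2 = {B, E, F}.
Closure of {B, E, F}: F → A applies, adding A; A, E → B, C applies, adding C. So (B, E, F)⁺ = {A, B, C, E, F}.
The closure contains neither all of R1 = {A, B, C, E, F, G} nor all of R2 = {B, D, E, F}, so the common attributes are not a superkey of either fragment. The join is lossy.

No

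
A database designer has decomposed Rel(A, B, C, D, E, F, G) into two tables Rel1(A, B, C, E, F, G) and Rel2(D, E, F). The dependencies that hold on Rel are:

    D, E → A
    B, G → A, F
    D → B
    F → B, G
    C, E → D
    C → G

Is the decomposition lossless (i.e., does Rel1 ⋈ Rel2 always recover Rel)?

No

Common attributes: Rel1 ∩ Rel2 = {E, F}.
Closure of {E, F}: F → B, G applies, adding B, G; B, G → A, F applies, adding A. So (E, F)⁺ = {A, B, E, F, G}.
The closure contains neither all of Rel1 = {A, B, C, E, F, G} nor all of Rel2 = {D, E, F}, so the common attributes are not a superkey of either fragment. The join is lossy.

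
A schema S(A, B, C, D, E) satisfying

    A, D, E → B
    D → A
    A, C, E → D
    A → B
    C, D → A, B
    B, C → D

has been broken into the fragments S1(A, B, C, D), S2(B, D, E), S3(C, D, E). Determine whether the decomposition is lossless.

Chase test. Columns are A, B, C, D, E; row i has aⱼ where attribute j ∈ Si, else bᵢⱼ.
Initial tableau (one row per fragment):
  row 1: a1 a2 a3 a4 b15
  row 2: b21 a2 b23 a4 a5
  row 3: b31 b32 a3 a4 a5
Rows 1 and 2 agree on D; apply D→A and equate their A entries.
Rows 1 and 3 agree on D; apply D→A and equate their A entries.
Rows 1 and 3 agree on A; apply A→B and equate their B entries.
Row 3 is now all distinguished symbols — the join is lossless.

Yes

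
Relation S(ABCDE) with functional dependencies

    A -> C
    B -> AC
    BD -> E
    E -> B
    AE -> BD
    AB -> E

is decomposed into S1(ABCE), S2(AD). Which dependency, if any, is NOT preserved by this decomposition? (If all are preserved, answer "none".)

Check AE → BD: no single fragment contains all of {ABDE}, and the restricted closure of {AE} across the fragments never reaches {BD}.
A → C is preserved.
B → AC is preserved.
BD → E is preserved.
E → B is preserved.
AB → E is preserved.

AE -> BD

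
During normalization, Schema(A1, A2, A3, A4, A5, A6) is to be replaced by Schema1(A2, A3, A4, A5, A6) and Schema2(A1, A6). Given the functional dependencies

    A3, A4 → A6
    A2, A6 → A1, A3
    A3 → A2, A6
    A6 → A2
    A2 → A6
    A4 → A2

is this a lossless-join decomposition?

Yes

Common attributes: Schema1 ∩ Schema2 = {A6}.
Closure of {A6}: A6 → A2 applies, adding A2; A2, A6 → A1, A3 applies, adding A1, A3. So (A6)⁺ = {A1, A2, A3, A6}.
This closure contains every attribute of Schema2, so Schema1 ∩ Schema2 → Schema2. The join is lossless.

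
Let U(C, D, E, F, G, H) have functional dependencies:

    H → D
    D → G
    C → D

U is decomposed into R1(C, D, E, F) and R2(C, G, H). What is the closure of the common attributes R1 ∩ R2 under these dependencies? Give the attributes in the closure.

R1 ∩ R2 = {C}.
C → D applies, adding D
D → G applies, adding G
Closure: {C, D, G}.

C, D, G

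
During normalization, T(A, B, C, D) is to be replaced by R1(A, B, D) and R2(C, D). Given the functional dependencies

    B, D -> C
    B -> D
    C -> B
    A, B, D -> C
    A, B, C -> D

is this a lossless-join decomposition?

No

Common attributes: R1 ∩ R2 = {D}.
No dependency enlarges {D}, so (D)⁺ = {D}.
The closure contains neither all of R1 = {A, B, D} nor all of R2 = {C, D}, so the common attributes are not a superkey of either fragment. The join is lossy.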